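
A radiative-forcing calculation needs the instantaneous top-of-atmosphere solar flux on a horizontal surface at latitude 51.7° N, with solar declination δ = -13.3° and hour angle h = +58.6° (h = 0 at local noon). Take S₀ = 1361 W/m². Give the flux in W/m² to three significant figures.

cos θ_z = sin φ sin δ + cos φ cos δ cos h = -0.180538 + 0.314250 = 0.133712.
Flux = S₀ · cos θ_z = 1361 × 0.133712 = 182.0 W/m².

182 W/m²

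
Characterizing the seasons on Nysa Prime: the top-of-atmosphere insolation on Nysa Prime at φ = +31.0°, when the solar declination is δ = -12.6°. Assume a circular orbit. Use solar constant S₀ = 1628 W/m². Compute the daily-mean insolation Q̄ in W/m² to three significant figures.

Q̄ ≈ 346 W/m²

cos H₀ = −tan(+31.0°) tan(-12.600°) = 0.1343, H₀ = 1.4361 rad.
Bracket: H₀ sin φ sin δ + cos φ cos δ sin H₀ = 1.4361×0.51504×-0.21814 + 0.85717×0.97592×0.99094 = -0.161347 + 0.828950 = 0.667603.
Q̄ = (S₀/π) × [bracket] = (1628/π) × 0.667603 = 346.0 W/m².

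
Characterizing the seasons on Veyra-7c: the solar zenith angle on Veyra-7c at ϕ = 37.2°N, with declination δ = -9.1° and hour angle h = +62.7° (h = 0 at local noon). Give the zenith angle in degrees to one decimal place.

cos θ_z = sin ϕ sin δ + cos ϕ cos δ cos h = -0.095622 + 0.360730 = 0.265108.
θ_z = arccos(0.265108) = 74.6°.

θ_z = 74.6°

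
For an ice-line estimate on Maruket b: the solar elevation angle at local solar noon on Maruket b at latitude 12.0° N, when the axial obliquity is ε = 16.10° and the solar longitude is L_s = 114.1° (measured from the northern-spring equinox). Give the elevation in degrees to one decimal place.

Solar declination: sin δ = sin ε · sin L_s = sin 16.10° × sin 114.1° = 0.25314, so δ = +14.664°.
At local noon the hour angle is zero, so the zenith angle equals |ϕ − δ| = |+12.0° − (+14.664°)| = 2.664°.
Elevation = 90° − 2.664° = 87.3°.

87.3°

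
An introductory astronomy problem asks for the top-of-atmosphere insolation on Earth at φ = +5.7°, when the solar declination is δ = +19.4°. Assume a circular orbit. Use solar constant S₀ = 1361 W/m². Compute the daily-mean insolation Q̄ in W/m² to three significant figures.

Q̄ ≈ 429 W/m²

cos H₀ = −tan(+5.7°) tan(+19.400°) = -0.0351, H₀ = 1.6060 rad.
Bracket: H₀ sin φ sin δ + cos φ cos δ sin H₀ = 1.6060×0.09932×0.33216 + 0.99506×0.94322×0.99938 = 0.052982 + 0.937979 = 0.990961.
Q̄ = (S₀/π) × [bracket] = (1361/π) × 0.990961 = 429.3 W/m².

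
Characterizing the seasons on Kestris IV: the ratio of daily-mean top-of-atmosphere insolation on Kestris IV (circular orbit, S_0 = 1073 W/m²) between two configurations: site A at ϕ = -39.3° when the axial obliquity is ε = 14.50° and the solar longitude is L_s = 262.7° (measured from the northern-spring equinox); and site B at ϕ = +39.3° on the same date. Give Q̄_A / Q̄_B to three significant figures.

— Configuration A (ϕ=-39.3°):
Solar declination: sin δ = sin ε · sin L_s = sin 14.50° × sin 262.7° = -0.24835, so δ = -14.380°.
cos h₀ = −tan(-39.3°) tan(-14.380°) = -0.2098, h₀ = 1.7822 rad.
Bracket: h₀ sin ϕ sin δ + cos ϕ cos δ sin h₀ = 1.7822×-0.63338×-0.24835 + 0.77384×0.96867×0.97773 = 0.280340 + 0.732902 = 1.013242.
Q̄ = (S_0/π) × [bracket] = (1073/π) × 1.013242 = 346.07 W/m².
— Configuration B (ϕ=+39.3°):
cos h₀ = −tan(+39.3°) tan(-14.380°) = 0.2098, h₀ = 1.3594 rad.
Bracket: h₀ sin ϕ sin δ + cos ϕ cos δ sin h₀ = 1.3594×0.63338×-0.24835 + 0.77384×0.96867×0.97773 = -0.213834 + 0.732902 = 0.519068.
Q̄ = (S_0/π) × [bracket] = (1073/π) × 0.519068 = 177.29 W/m².
Ratio Q̄_A / Q̄_B = 346.07 / 177.29 = 1.952.

Q̄_A / Q̄_B ≈ 1.95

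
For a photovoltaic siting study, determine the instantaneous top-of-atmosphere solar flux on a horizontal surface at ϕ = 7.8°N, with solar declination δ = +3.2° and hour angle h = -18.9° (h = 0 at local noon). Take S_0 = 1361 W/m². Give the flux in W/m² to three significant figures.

1.28e+03 W/m²

cos θ_z = sin ϕ sin δ + cos ϕ cos δ cos h = 0.007576 + 0.935871 = 0.943447.
Flux = S_0 · cos θ_z = 1361 × 0.943447 = 1284 W/m².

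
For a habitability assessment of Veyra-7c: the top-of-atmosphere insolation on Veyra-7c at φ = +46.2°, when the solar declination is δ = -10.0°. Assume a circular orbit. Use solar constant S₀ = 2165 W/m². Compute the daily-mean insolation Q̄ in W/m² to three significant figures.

cos H₀ = −tan(+46.2°) tan(-10.000°) = 0.1839, H₀ = 1.3859 rad.
Bracket: H₀ sin φ sin δ + cos φ cos δ sin H₀ = 1.3859×0.72176×-0.17365 + 0.69214×0.98481×0.98295 = -0.173700 + 0.670005 = 0.496305.
Q̄ = (S₀/π) × [bracket] = (2165/π) × 0.496305 = 342.0 W/m².

Q̄ ≈ 342 W/m²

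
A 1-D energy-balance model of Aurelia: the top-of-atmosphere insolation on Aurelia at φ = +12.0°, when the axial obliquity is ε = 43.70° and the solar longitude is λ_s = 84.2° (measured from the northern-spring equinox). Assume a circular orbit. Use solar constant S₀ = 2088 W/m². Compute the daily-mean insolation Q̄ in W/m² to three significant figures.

Q̄ ≈ 631 W/m²

Solar declination: sin δ = sin ε · sin λ_s = sin 43.70° × sin 84.2° = 0.68735, so δ = +43.420°.
cos H₀ = −tan(+12.0°) tan(+43.420°) = -0.2011, H₀ = 1.7733 rad.
Bracket: H₀ sin φ sin δ + cos φ cos δ sin H₀ = 1.7733×0.20791×0.68735 + 0.97815×0.72633×0.97956 = 0.253417 + 0.695938 = 0.949355.
Q̄ = (S₀/π) × [bracket] = (2088/π) × 0.949355 = 631.0 W/m².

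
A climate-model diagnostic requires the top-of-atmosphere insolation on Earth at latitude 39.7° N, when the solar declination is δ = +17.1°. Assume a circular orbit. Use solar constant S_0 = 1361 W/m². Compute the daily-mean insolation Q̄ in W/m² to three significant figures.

cos h₀ = −tan(+39.7°) tan(+17.100°) = -0.2554, h₀ = 1.8291 rad.
Bracket: h₀ sin ϕ sin δ + cos ϕ cos δ sin h₀ = 1.8291×0.63877×0.29404 + 0.76940×0.95579×0.96683 = 0.343549 + 0.710992 = 1.054541.
Q̄ = (S_0/π) × [bracket] = (1361/π) × 1.054541 = 456.8 W/m².

Q̄ ≈ 457 W/m²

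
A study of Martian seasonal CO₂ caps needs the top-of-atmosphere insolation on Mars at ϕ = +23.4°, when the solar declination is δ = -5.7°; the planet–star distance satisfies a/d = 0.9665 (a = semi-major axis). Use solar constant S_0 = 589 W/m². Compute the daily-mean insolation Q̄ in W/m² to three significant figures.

cos h₀ = −tan(+23.4°) tan(-5.700°) = 0.0432, h₀ = 1.5276 rad.
Bracket: h₀ sin ϕ sin δ + cos ϕ cos δ sin h₀ = 1.5276×0.39715×-0.09932 + 0.91775×0.99506×0.99907 = -0.060256 + 0.912367 = 0.852111.
Inverse-square distance factor (a/d)² = 0.9665² = 0.934122.
Q̄ = (S_0/π) × 0.934122 × [bracket] = (589/π) × 0.934122 × 0.852111 = 149.2 W/m².

Q̄ ≈ 149 W/m²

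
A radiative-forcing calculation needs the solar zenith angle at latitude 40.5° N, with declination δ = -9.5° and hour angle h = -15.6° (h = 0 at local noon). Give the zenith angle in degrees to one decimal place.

θ_z = 52.0°

cos θ_z = sin ϕ sin δ + cos ϕ cos δ cos h = -0.107190 + 0.722350 = 0.615160.
θ_z = arccos(0.615160) = 52.0°.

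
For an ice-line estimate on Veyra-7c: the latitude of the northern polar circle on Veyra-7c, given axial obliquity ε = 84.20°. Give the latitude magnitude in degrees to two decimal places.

The polar circle is the lowest latitude that experiences at least one full rotation of continuous daylight at the northern-summer solstice; it lies at |ϕ| = 90° − ε = 90° − 84.20° = 5.80°.

5.80°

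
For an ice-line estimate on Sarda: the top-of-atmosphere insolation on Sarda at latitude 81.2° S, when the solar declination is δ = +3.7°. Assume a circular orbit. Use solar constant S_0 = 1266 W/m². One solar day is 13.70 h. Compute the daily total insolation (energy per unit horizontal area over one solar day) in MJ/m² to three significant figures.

1.31 MJ/m²

cos h₀ = −tan(-81.2°) tan(+3.700°) = 0.4177, h₀ = 1.1399 rad.
Bracket: h₀ sin ϕ sin δ + cos ϕ cos δ sin h₀ = 1.1399×-0.98823×0.06453 + 0.15299×0.99792×0.90857 = -0.072692 + 0.138713 = 0.066021.
Q̄ = (S_0/π) × [bracket] = (1266/π) × 0.066021 = 26.605 W/m².
Daily total = Q̄ × 13.70 h × 3600 s/h = 26.605 × 13.70 × 3600 / 10⁶ = 1.312 MJ/m².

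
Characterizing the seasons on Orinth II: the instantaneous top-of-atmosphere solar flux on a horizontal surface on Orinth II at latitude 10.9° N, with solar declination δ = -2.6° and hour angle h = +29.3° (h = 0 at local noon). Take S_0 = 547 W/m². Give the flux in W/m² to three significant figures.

463 W/m²

cos θ_z = sin ϕ sin δ + cos ϕ cos δ cos h = -0.008578 + 0.855454 = 0.846876.
Flux = S_0 · cos θ_z = 547 × 0.846876 = 463.2 W/m².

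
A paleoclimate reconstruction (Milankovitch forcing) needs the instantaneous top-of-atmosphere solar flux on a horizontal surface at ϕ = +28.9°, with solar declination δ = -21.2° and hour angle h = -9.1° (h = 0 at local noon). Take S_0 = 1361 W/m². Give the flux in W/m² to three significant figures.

859 W/m²

cos θ_z = sin ϕ sin δ + cos ϕ cos δ cos h = -0.174767 + 0.805943 = 0.631176.
Flux = S_0 · cos θ_z = 1361 × 0.631176 = 859.0 W/m².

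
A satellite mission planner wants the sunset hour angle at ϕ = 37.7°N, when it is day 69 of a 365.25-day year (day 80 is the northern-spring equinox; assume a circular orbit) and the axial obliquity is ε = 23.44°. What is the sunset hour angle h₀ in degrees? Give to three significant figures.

h₀ = 86.7°

Solar longitude: L_s = 360° × (69 − 80)/365.25 = -10.842°, i.e. -10.842° + 360° = 349.158°.
sin δ = sin 23.44° × sin 349.158° = -0.07482, so δ = -4.291°.
cos h₀ = −tan ϕ · tan δ = −tan(+37.7°) × tan(-4.291°) = 0.0580, so h₀ = 1.5128 rad = 86.68°.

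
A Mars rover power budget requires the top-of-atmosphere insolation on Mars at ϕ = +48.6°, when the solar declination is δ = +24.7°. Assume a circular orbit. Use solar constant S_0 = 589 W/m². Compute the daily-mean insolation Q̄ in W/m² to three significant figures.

cos h₀ = −tan(+48.6°) tan(+24.700°) = -0.5217, h₀ = 2.1196 rad.
Bracket: h₀ sin ϕ sin δ + cos ϕ cos δ sin h₀ = 2.1196×0.75011×0.41787 + 0.66131×0.90851×0.85312 = 0.664385 + 0.512560 = 1.176945.
Q̄ = (S_0/π) × [bracket] = (589/π) × 1.176945 = 220.7 W/m².

Q̄ ≈ 221 W/m²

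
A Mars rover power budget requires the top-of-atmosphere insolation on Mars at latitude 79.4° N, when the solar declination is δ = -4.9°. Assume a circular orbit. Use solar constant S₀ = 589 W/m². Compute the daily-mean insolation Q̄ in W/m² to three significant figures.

cos H₀ = −tan(+79.4°) tan(-4.900°) = 0.4581, H₀ = 1.0949 rad.
Bracket: H₀ sin φ sin δ + cos φ cos δ sin H₀ = 1.0949×0.98294×-0.08542 + 0.18395×0.99635×0.88890 = -0.091931 + 0.162916 = 0.070985.
Q̄ = (S₀/π) × [bracket] = (589/π) × 0.070985 = 13.31 W/m².

Q̄ ≈ 13.3 W/m²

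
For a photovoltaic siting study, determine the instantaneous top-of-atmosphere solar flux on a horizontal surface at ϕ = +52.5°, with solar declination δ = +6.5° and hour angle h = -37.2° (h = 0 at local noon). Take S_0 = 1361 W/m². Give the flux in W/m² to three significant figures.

cos θ_z = sin ϕ sin δ + cos ϕ cos δ cos h = 0.089810 + 0.481780 = 0.571590.
Flux = S_0 · cos θ_z = 1361 × 0.571590 = 777.9 W/m².

778 W/m²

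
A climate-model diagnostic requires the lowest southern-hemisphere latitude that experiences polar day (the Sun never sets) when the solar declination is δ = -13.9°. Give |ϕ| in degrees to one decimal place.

Polar day requires cos h₀ = −tan ϕ tan δ ≤ −1, i.e. tan ϕ tan δ ≥ 1.
The boundary is |tan ϕ| · |tan δ| = 1, so |ϕ| = 90° − |δ| = 90° − 13.9° = 76.1° in the southern hemisphere.

|ϕ| = 76.1°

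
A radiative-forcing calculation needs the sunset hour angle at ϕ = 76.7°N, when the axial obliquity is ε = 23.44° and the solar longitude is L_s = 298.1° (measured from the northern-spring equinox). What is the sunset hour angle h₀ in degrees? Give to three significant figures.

h₀ = 0.00°

Solar declination: sin δ = sin ε · sin L_s = sin 23.44° × sin 298.1° = -0.35090, so δ = -20.542°.
cos h₀ = −tan ϕ · tan δ = 1.5852 ≥ 1, so the Sun never rises (polar night) and h₀ = 0.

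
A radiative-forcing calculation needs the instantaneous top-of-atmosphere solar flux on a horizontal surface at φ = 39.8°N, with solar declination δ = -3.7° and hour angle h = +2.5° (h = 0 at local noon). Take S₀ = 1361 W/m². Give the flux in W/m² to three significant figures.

986 W/m²

cos θ_z = sin φ sin δ + cos φ cos δ cos h = -0.041308 + 0.765952 = 0.724644.
Flux = S₀ · cos θ_z = 1361 × 0.724644 = 986.2 W/m².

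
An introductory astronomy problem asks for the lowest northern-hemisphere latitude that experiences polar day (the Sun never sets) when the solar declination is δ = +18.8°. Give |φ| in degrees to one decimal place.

Polar day requires cos H₀ = −tan φ tan δ ≤ −1, i.e. tan φ tan δ ≥ 1.
The boundary is |tan φ| · |tan δ| = 1, so |φ| = 90° − |δ| = 90° − 18.8° = 71.2° in the northern hemisphere.

|φ| = 71.2°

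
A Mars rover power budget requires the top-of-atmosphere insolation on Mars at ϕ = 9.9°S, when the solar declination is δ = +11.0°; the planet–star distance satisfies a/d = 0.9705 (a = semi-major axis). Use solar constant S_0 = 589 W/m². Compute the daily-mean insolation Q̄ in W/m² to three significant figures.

cos h₀ = −tan(-9.9°) tan(+11.000°) = 0.0339, h₀ = 1.5369 rad.
Bracket: h₀ sin ϕ sin δ + cos ϕ cos δ sin h₀ = 1.5369×-0.17193×0.19081 + 0.98511×0.98163×0.99942 = -0.050419 + 0.966453 = 0.916034.
Inverse-square distance factor (a/d)² = 0.9705² = 0.941870.
Q̄ = (S_0/π) × 0.941870 × [bracket] = (589/π) × 0.941870 × 0.916034 = 161.8 W/m².

Q̄ ≈ 162 W/m²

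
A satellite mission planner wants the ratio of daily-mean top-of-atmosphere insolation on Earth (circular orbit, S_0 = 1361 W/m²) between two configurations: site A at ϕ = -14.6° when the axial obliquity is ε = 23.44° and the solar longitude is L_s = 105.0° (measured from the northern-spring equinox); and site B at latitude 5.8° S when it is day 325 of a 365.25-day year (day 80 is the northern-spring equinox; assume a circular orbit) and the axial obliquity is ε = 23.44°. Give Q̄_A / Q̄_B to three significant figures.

Q̄_A / Q̄_B ≈ 0.755

— Configuration A (ϕ=-14.6°):
Solar declination: sin δ = sin ε · sin L_s = sin 23.44° × sin 105.0° = 0.38423, so δ = +22.596°.
cos h₀ = −tan(-14.6°) tan(+22.596°) = 0.1084, h₀ = 1.4622 rad.
Bracket: h₀ sin ϕ sin δ + cos ϕ cos δ sin h₀ = 1.4622×-0.25207×0.38423 + 0.96771×0.92324×0.99411 = -0.141618 + 0.888166 = 0.746548.
Q̄ = (S_0/π) × [bracket] = (1361/π) × 0.746548 = 323.42 W/m².
— Configuration B (ϕ=-5.8°):
Solar longitude: L_s = 360° × (325 − 80)/365.25 = 241.478°.
sin δ = sin 23.44° × sin 241.478° = -0.34951, so δ = -20.457°.
cos h₀ = −tan(-5.8°) tan(-20.457°) = -0.0379, h₀ = 1.6087 rad.
Bracket: h₀ sin ϕ sin δ + cos ϕ cos δ sin h₀ = 1.6087×-0.10106×-0.34951 + 0.99488×0.93693×0.99928 = 0.056822 + 0.931462 = 0.988284.
Q̄ = (S_0/π) × [bracket] = (1361/π) × 0.988284 = 428.14 W/m².
Ratio Q̄_A / Q̄_B = 323.42 / 428.14 = 0.7554.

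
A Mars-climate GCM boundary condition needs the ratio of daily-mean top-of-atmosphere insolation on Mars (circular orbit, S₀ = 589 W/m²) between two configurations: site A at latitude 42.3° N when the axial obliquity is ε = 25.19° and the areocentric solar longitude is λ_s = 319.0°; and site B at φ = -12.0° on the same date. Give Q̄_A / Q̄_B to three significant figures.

Q̄_A / Q̄_B ≈ 0.426

— Configuration A (φ=+42.3°):
sin δ = sin 25.19° × sin 319.0° = -0.27923, so δ = -16.214°.
cos H₀ = −tan(+42.3°) tan(-16.214°) = 0.2646, H₀ = 1.3030 rad.
Bracket: H₀ sin φ sin δ + cos φ cos δ sin H₀ = 1.3030×0.67301×-0.27923 + 0.73963×0.96022×0.96436 = -0.244866 + 0.684896 = 0.440030.
Q̄ = (S₀/π) × [bracket] = (589/π) × 0.440030 = 82.499 W/m².
— Configuration B (φ=-12.0°):
cos H₀ = −tan(-12.0°) tan(-16.214°) = -0.0618, H₀ = 1.6326 rad.
Bracket: H₀ sin φ sin δ + cos φ cos δ sin H₀ = 1.6326×-0.20791×-0.27923 + 0.97815×0.96022×0.99809 = 0.094780 + 0.937445 = 1.032225.
Q̄ = (S₀/π) × [bracket] = (589/π) × 1.032225 = 193.53 W/m².
Ratio Q̄_A / Q̄_B = 82.499 / 193.53 = 0.4263.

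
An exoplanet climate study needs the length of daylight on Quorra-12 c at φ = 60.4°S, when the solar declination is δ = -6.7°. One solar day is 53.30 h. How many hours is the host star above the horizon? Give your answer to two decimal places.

30.18 h

cos H₀ = −tan φ · tan δ = −tan(-60.4°) × tan(-6.700°) = -0.2068, so H₀ = 1.7791 rad = 101.93°.
Daylight = 2H₀/(2π) × 53.30 h = (1.7791/π) × 53.30 = 30.18 h.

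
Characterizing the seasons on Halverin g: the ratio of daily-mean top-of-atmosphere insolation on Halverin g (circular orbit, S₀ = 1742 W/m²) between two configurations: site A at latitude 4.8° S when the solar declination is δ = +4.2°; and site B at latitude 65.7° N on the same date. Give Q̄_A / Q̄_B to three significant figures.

— Configuration A (φ=-4.8°):
cos H₀ = −tan(-4.8°) tan(+4.200°) = 0.0062, H₀ = 1.5646 rad.
Bracket: H₀ sin φ sin δ + cos φ cos δ sin H₀ = 1.5646×-0.08368×0.07324 + 0.99649×0.99731×0.99998 = -0.009589 + 0.993790 = 0.984201.
Q̄ = (S₀/π) × [bracket] = (1742/π) × 0.984201 = 545.74 W/m².
— Configuration B (φ=+65.7°):
cos H₀ = −tan(+65.7°) tan(+4.200°) = -0.1626, H₀ = 1.7342 rad.
Bracket: H₀ sin φ sin δ + cos φ cos δ sin H₀ = 1.7342×0.91140×0.07324 + 0.41151×0.99731×0.98669 = 0.115759 + 0.404941 = 0.520700.
Q̄ = (S₀/π) × [bracket] = (1742/π) × 0.520700 = 288.73 W/m².
Ratio Q̄_A / Q̄_B = 545.74 / 288.73 = 1.890.

Q̄_A / Q̄_B ≈ 1.89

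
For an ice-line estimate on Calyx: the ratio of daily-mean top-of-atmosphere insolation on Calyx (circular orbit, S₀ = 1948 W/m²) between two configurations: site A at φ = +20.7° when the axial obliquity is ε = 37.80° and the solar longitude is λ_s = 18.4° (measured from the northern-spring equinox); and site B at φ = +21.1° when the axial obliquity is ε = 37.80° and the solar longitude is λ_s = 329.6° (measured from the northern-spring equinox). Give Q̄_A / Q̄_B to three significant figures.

Q̄_A / Q̄_B ≈ 1.43

— Configuration A (φ=+20.7°):
Solar declination: sin δ = sin ε · sin λ_s = sin 37.80° × sin 18.4° = 0.19346, so δ = +11.155°.
cos H₀ = −tan(+20.7°) tan(+11.155°) = -0.0745, H₀ = 1.6454 rad.
Bracket: H₀ sin φ sin δ + cos φ cos δ sin H₀ = 1.6454×0.35347×0.19346 + 0.93544×0.98111×0.99722 = 0.112516 + 0.915218 = 1.027734.
Q̄ = (S₀/π) × [bracket] = (1948/π) × 1.027734 = 637.26 W/m².
— Configuration B (φ=+21.1°):
Solar declination: sin δ = sin ε · sin λ_s = sin 37.80° × sin 329.6° = -0.31015, so δ = -18.068°.
cos H₀ = −tan(+21.1°) tan(-18.068°) = 0.1259, H₀ = 1.4446 rad.
Bracket: H₀ sin φ sin δ + cos φ cos δ sin H₀ = 1.4446×0.36000×-0.31015 + 0.93295×0.95069×0.99204 = -0.161295 + 0.879886 = 0.718591.
Q̄ = (S₀/π) × [bracket] = (1948/π) × 0.718591 = 445.58 W/m².
Ratio Q̄_A / Q̄_B = 637.26 / 445.58 = 1.430.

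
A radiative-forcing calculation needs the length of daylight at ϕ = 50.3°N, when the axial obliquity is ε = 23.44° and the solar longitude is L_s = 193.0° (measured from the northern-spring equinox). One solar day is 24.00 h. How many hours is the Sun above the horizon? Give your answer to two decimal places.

Solar declination: sin δ = sin ε · sin L_s = sin 23.44° × sin 193.0° = -0.08948, so δ = -5.134°.
cos h₀ = −tan ϕ · tan δ = −tan(+50.3°) × tan(-5.134°) = 0.1082, so h₀ = 1.4624 rad = 83.79°.
Daylight = 2h₀/(2π) × 24.00 h = (1.4624/π) × 24.00 = 11.17 h.

11.17 h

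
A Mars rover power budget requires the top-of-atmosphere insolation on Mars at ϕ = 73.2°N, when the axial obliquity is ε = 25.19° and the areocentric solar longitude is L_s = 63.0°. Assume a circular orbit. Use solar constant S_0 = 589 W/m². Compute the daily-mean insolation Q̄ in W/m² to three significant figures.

sin δ = sin 25.19° × sin 63.0° = 0.37923, so δ = +22.286°.
cos h₀ = −tan(+73.2°) tan(+22.286°) = -1.3575 ≤ −1 ⇒ polar day, h₀ = π.
Bracket: h₀ sin ϕ sin δ + cos ϕ cos δ sin h₀ = 3.1416×0.95732×0.37923 + 0.28903×0.92530×0.00000 = 1.140540 + 0.000000 = 1.140540.
Q̄ = (S_0/π) × [bracket] = (589/π) × 1.140540 = 213.8 W/m².

Q̄ ≈ 214 W/m²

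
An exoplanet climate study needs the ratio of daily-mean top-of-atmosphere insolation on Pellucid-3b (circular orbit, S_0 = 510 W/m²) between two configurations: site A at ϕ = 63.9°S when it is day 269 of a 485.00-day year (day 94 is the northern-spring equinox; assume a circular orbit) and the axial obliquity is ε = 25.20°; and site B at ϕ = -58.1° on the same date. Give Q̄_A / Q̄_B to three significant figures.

Q̄_A / Q̄_B ≈ 0.445

— Configuration A (ϕ=-63.9°):
Solar longitude: L_s = 360° × (269 − 94)/485.00 = 129.897°.
sin δ = sin 25.20° × sin 129.897° = 0.32666, so δ = +19.066°.
cos h₀ = −tan(-63.9°) tan(+19.066°) = 0.7055, h₀ = 0.7877 rad.
Bracket: h₀ sin ϕ sin δ + cos ϕ cos δ sin h₀ = 0.7877×-0.89803×0.32666 + 0.43994×0.94514×0.70872 = -0.231072 + 0.294689 = 0.063617.
Q̄ = (S_0/π) × [bracket] = (510/π) × 0.063617 = 10.327 W/m².
— Configuration B (ϕ=-58.1°):
cos h₀ = −tan(-58.1°) tan(+19.066°) = 0.5553, h₀ = 0.9821 rad.
Bracket: h₀ sin ϕ sin δ + cos ϕ cos δ sin h₀ = 0.9821×-0.84897×0.32666 + 0.52844×0.94514×0.83168 = -0.272360 + 0.415382 = 0.143022.
Q̄ = (S_0/π) × [bracket] = (510/π) × 0.143022 = 23.218 W/m².
Ratio Q̄_A / Q̄_B = 10.327 / 23.218 = 0.4448.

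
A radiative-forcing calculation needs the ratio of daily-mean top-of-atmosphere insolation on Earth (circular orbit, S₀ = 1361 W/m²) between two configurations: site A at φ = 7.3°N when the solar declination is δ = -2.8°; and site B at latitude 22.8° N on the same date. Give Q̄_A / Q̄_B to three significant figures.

Q̄_A / Q̄_B ≈ 1.10

— Configuration A (φ=+7.3°):
cos H₀ = −tan(+7.3°) tan(-2.800°) = 0.0063, H₀ = 1.5645 rad.
Bracket: H₀ sin φ sin δ + cos φ cos δ sin H₀ = 1.5645×0.12706×-0.04885 + 0.99189×0.99881×0.99998 = -0.009711 + 0.990690 = 0.980979.
Q̄ = (S₀/π) × [bracket] = (1361/π) × 0.980979 = 424.98 W/m².
— Configuration B (φ=+22.8°):
cos H₀ = −tan(+22.8°) tan(-2.800°) = 0.0206, H₀ = 1.5502 rad.
Bracket: H₀ sin φ sin δ + cos φ cos δ sin H₀ = 1.5502×0.38752×-0.04885 + 0.92186×0.99881×0.99979 = -0.029346 + 0.920570 = 0.891224.
Q̄ = (S₀/π) × [bracket] = (1361/π) × 0.891224 = 386.10 W/m².
Ratio Q̄_A / Q̄_B = 424.98 / 386.10 = 1.101.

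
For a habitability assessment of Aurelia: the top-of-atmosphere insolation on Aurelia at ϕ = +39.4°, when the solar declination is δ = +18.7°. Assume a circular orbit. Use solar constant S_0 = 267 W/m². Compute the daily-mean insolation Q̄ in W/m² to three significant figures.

Q̄ ≈ 91.8 W/m²

cos h₀ = −tan(+39.4°) tan(+18.700°) = -0.2780, h₀ = 1.8525 rad.
Bracket: h₀ sin ϕ sin δ + cos ϕ cos δ sin h₀ = 1.8525×0.63473×0.32061 + 0.77273×0.94721×0.96057 = 0.376985 + 0.703077 = 1.080062.
Q̄ = (S_0/π) × [bracket] = (267/π) × 1.080062 = 91.79 W/m².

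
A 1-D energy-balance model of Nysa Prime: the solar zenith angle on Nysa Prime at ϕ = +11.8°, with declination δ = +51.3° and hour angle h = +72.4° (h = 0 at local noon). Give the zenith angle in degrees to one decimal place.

cos θ_z = sin ϕ sin δ + cos ϕ cos δ cos h = 0.159595 + 0.185059 = 0.344654.
θ_z = arccos(0.344654) = 69.8°.

θ_z = 69.8°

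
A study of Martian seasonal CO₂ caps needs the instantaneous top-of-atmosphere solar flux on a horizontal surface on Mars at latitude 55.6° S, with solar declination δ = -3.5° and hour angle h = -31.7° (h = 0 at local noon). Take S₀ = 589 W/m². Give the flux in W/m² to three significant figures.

cos θ_z = sin φ sin δ + cos φ cos δ cos h = 0.050372 + 0.479784 = 0.530156.
Flux = S₀ · cos θ_z = 589 × 0.530156 = 312.3 W/m².

312 W/m²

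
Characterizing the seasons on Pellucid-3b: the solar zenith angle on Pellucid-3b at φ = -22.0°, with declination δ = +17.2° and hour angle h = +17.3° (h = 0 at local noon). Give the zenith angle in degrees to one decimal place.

cos θ_z = sin φ sin δ + cos φ cos δ cos h = -0.110774 + 0.845649 = 0.734875.
θ_z = arccos(0.734875) = 42.7°.

θ_z = 42.7°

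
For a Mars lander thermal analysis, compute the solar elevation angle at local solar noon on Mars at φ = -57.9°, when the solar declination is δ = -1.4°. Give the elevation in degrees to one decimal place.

33.5°

At local noon the hour angle is zero, so the zenith angle equals |φ − δ| = |-57.9° − (-1.400°)| = 56.500°.
Elevation = 90° − 56.500° = 33.5°.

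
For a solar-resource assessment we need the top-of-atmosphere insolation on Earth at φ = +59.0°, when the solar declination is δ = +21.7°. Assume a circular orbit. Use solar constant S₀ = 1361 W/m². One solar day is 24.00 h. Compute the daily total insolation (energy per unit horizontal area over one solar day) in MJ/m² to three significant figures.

cos H₀ = −tan(+59.0°) tan(+21.700°) = -0.6623, H₀ = 2.2947 rad.
Bracket: H₀ sin φ sin δ + cos φ cos δ sin H₀ = 2.2947×0.85717×0.36975 + 0.51504×0.92913×0.74924 = 0.727279 + 0.358541 = 1.085820.
Q̄ = (S₀/π) × [bracket] = (1361/π) × 1.085820 = 470.40 W/m².
Daily total = Q̄ × 24.00 h × 3600 s/h = 470.40 × 24.00 × 3600 / 10⁶ = 40.64 MJ/m².

40.6 MJ/m²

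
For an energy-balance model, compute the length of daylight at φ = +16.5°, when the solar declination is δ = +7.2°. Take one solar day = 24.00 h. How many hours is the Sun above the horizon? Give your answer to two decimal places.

12.29 h

cos H₀ = −tan φ · tan δ = −tan(+16.5°) × tan(+7.200°) = -0.0374, so H₀ = 1.6082 rad = 92.14°.
Daylight = 2H₀/(2π) × 24.00 h = (1.6082/π) × 24.00 = 12.29 h.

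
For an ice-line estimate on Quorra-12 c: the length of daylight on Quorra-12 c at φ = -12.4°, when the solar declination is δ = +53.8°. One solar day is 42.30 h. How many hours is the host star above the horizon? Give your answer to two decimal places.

17.04 h

cos H₀ = −tan φ · tan δ = −tan(-12.4°) × tan(+53.800°) = 0.3004, so H₀ = 1.2657 rad = 72.52°.
Daylight = 2H₀/(2π) × 42.30 h = (1.2657/π) × 42.30 = 17.04 h.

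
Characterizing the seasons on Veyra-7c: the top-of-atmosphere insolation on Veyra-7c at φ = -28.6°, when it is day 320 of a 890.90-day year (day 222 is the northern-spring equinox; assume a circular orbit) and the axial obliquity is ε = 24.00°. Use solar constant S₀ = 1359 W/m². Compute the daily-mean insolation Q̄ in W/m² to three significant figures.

Solar longitude: λ_s = 360° × (320 − 222)/890.90 = 39.600°.
sin δ = sin 24.00° × sin 39.600° = 0.25927, so δ = +15.027°.
cos H₀ = −tan(-28.6°) tan(+15.027°) = 0.1464, H₀ = 1.4239 rad.
Bracket: H₀ sin φ sin δ + cos φ cos δ sin H₀ = 1.4239×-0.47869×0.25927 + 0.87798×0.96581×0.98923 = -0.176720 + 0.838829 = 0.662109.
Q̄ = (S₀/π) × [bracket] = (1359/π) × 0.662109 = 286.4 W/m².

Q̄ ≈ 286 W/m²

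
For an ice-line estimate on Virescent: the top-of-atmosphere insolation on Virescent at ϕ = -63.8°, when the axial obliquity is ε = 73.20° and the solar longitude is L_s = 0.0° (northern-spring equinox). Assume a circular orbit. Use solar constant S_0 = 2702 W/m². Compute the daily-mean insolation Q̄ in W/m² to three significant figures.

Q̄ ≈ 380 W/m²

Solar declination: sin δ = sin ε · sin L_s = sin 73.20° × sin 0.0° = 0.00000, so δ = +0.000°.
cos h₀ = −tan(-63.8°) tan(+0.000°) = 0.0000, h₀ = 1.5708 rad.
Bracket: h₀ sin ϕ sin δ + cos ϕ cos δ sin h₀ = 1.5708×-0.89726×0.00000 + 0.44151×1.00000×1.00000 = -0.000000 + 0.441510 = 0.441510.
Q̄ = (S_0/π) × [bracket] = (2702/π) × 0.441510 = 379.7 W/m².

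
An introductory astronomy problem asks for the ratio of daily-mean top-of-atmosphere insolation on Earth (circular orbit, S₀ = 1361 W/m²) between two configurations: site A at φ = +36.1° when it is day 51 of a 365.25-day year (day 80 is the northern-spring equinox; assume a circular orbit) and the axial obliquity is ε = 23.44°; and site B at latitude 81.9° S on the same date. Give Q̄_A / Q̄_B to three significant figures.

— Configuration A (φ=+36.1°):
Solar longitude: λ_s = 360° × (51 − 80)/365.25 = -28.583°, i.e. -28.583° + 360° = 331.417°.
sin δ = sin 23.44° × sin 331.417° = -0.19032, so δ = -10.971°.
cos H₀ = −tan(+36.1°) tan(-10.971°) = 0.1414, H₀ = 1.4290 rad.
Bracket: H₀ sin φ sin δ + cos φ cos δ sin H₀ = 1.4290×0.58920×-0.19032 + 0.80799×0.98172×0.98996 = -0.160243 + 0.785256 = 0.625013.
Q̄ = (S₀/π) × [bracket] = (1361/π) × 0.625013 = 270.77 W/m².
— Configuration B (φ=-81.9°):
cos H₀ = −tan(-81.9°) tan(-10.971°) = -1.3621 ≤ −1 ⇒ polar day, H₀ = π.
Bracket: H₀ sin φ sin δ + cos φ cos δ sin H₀ = 3.1416×-0.99002×-0.19032 + 0.14090×0.98172×0.00000 = 0.591942 + 0.000000 = 0.591942.
Q̄ = (S₀/π) × [bracket] = (1361/π) × 0.591942 = 256.44 W/m².
Ratio Q̄_A / Q̄_B = 270.77 / 256.44 = 1.056.

Q̄_A / Q̄_B ≈ 1.06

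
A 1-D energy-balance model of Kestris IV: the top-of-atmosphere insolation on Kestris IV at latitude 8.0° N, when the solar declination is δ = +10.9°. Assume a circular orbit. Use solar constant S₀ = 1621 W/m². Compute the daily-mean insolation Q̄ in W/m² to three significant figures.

cos H₀ = −tan(+8.0°) tan(+10.900°) = -0.0271, H₀ = 1.5979 rad.
Bracket: H₀ sin φ sin δ + cos φ cos δ sin H₀ = 1.5979×0.13917×0.18910 + 0.99027×0.98196×0.99963 = 0.042052 + 0.972046 = 1.014098.
Q̄ = (S₀/π) × [bracket] = (1621/π) × 1.014098 = 523.3 W/m².

Q̄ ≈ 523 W/m²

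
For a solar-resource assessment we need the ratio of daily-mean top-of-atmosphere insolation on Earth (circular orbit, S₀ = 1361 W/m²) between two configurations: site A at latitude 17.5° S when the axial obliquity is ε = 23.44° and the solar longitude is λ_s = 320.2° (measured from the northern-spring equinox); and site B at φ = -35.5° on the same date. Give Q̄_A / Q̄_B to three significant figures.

Q̄_A / Q̄_B ≈ 1.01

— Configuration A (φ=-17.5°):
Solar declination: sin δ = sin ε · sin λ_s = sin 23.44° × sin 320.2° = -0.25463, so δ = -14.752°.
cos H₀ = −tan(-17.5°) tan(-14.752°) = -0.0830, H₀ = 1.6539 rad.
Bracket: H₀ sin φ sin δ + cos φ cos δ sin H₀ = 1.6539×-0.30071×-0.25463 + 0.95372×0.96704×0.99655 = 0.126639 + 0.919104 = 1.045743.
Q̄ = (S₀/π) × [bracket] = (1361/π) × 1.045743 = 453.04 W/m².
— Configuration B (φ=-35.5°):
cos H₀ = −tan(-35.5°) tan(-14.752°) = -0.1878, H₀ = 1.7597 rad.
Bracket: H₀ sin φ sin δ + cos φ cos δ sin H₀ = 1.7597×-0.58070×-0.25463 + 0.81412×0.96704×0.98220 = 0.260196 + 0.773273 = 1.033469.
Q̄ = (S₀/π) × [bracket] = (1361/π) × 1.033469 = 447.72 W/m².
Ratio Q̄_A / Q̄_B = 453.04 / 447.72 = 1.012.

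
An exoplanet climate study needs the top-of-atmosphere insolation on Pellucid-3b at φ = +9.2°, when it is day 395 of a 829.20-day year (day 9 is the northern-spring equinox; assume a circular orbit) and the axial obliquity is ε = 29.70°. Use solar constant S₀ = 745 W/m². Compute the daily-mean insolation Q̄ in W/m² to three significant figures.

Q̄ ≈ 239 W/m²

Solar longitude: λ_s = 360° × (395 − 9)/829.20 = 167.583°.
sin δ = sin 29.70° × sin 167.583° = 0.10653, so δ = +6.116°.
cos H₀ = −tan(+9.2°) tan(+6.116°) = -0.0174, H₀ = 1.5882 rad.
Bracket: H₀ sin φ sin δ + cos φ cos δ sin H₀ = 1.5882×0.15988×0.10653 + 0.98714×0.99431×0.99985 = 0.027050 + 0.981376 = 1.008426.
Q̄ = (S₀/π) × [bracket] = (745/π) × 1.008426 = 239.1 W/m².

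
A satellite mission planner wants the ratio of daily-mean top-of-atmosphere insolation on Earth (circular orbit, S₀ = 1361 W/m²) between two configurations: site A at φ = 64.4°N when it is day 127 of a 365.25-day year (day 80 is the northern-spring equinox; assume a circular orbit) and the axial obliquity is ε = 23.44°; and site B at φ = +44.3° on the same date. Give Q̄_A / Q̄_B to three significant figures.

Q̄_A / Q̄_B ≈ 0.879

— Configuration A (φ=+64.4°):
Solar longitude: λ_s = 360° × (127 − 80)/365.25 = 46.324°.
sin δ = sin 23.44° × sin 46.324° = 0.28771, so δ = +16.721°.
cos H₀ = −tan(+64.4°) tan(+16.721°) = -0.6270, H₀ = 2.2485 rad.
Bracket: H₀ sin φ sin δ + cos φ cos δ sin H₀ = 2.2485×0.90183×0.28771 + 0.43209×0.95772×0.77902 = 0.583408 + 0.322375 = 0.905783.
Q̄ = (S₀/π) × [bracket] = (1361/π) × 0.905783 = 392.40 W/m².
— Configuration B (φ=+44.3°):
cos H₀ = −tan(+44.3°) tan(+16.721°) = -0.2932, H₀ = 1.8683 rad.
Bracket: H₀ sin φ sin δ + cos φ cos δ sin H₀ = 1.8683×0.69842×0.28771 + 0.71569×0.95772×0.95607 = 0.375421 + 0.655320 = 1.030741.
Q̄ = (S₀/π) × [bracket] = (1361/π) × 1.030741 = 446.54 W/m².
Ratio Q̄_A / Q̄_B = 392.40 / 446.54 = 0.8788.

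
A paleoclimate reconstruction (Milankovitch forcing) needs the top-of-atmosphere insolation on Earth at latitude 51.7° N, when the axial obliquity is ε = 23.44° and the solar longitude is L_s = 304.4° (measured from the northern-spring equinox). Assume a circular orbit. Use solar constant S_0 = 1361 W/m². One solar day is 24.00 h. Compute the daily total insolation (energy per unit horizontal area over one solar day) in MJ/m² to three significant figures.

8.93 MJ/m²

Solar declination: sin δ = sin ε · sin L_s = sin 23.44° × sin 304.4° = -0.32822, so δ = -19.161°.
cos h₀ = −tan(+51.7°) tan(-19.161°) = 0.4400, h₀ = 1.1152 rad.
Bracket: h₀ sin ϕ sin δ + cos ϕ cos δ sin h₀ = 1.1152×0.78478×-0.32822 + 0.61978×0.94460×0.89801 = -0.287254 + 0.525735 = 0.238481.
Q̄ = (S_0/π) × [bracket] = (1361/π) × 0.238481 = 103.31 W/m².
Daily total = Q̄ × 24.00 h × 3600 s/h = 103.31 × 24.00 × 3600 / 10⁶ = 8.926 MJ/m².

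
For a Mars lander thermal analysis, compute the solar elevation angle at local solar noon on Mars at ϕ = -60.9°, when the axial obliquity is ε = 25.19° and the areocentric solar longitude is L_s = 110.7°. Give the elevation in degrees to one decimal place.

5.6°

sin δ = sin 25.19° × sin 110.7° = 0.39814, so δ = +23.462°.
At local noon the hour angle is zero, so the zenith angle equals |ϕ − δ| = |-60.9° − (+23.462°)| = 84.362°.
Elevation = 90° − 84.362° = 5.6°.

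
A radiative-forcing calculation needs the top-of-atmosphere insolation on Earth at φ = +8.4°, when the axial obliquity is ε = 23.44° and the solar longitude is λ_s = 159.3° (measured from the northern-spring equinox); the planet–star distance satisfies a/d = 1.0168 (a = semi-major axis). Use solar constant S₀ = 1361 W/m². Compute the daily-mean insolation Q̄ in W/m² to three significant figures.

Solar declination: sin δ = sin ε · sin λ_s = sin 23.44° × sin 159.3° = 0.14061, so δ = +8.083°.
cos H₀ = −tan(+8.4°) tan(+8.083°) = -0.0210, H₀ = 1.5918 rad.
Bracket: H₀ sin φ sin δ + cos φ cos δ sin H₀ = 1.5918×0.14608×0.14061 + 0.98927×0.99007×0.99978 = 0.032696 + 0.979231 = 1.011927.
Inverse-square distance factor (a/d)² = 1.0168² = 1.033882.
Q̄ = (S₀/π) × 1.033882 × [bracket] = (1361/π) × 1.033882 × 1.011927 = 453.2 W/m².

Q̄ ≈ 453 W/m²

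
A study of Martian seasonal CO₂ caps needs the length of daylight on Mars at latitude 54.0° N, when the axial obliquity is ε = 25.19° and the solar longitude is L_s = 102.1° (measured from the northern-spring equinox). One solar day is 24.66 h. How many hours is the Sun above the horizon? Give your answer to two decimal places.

17.68 h

Solar declination: sin δ = sin ε · sin L_s = sin 25.19° × sin 102.1° = 0.41617, so δ = +24.593°.
cos h₀ = −tan ϕ · tan δ = −tan(+54.0°) × tan(+24.593°) = -0.6299, so h₀ = 2.2523 rad = 129.05°.
Daylight = 2h₀/(2π) × 24.66 h = (2.2523/π) × 24.66 = 17.68 h.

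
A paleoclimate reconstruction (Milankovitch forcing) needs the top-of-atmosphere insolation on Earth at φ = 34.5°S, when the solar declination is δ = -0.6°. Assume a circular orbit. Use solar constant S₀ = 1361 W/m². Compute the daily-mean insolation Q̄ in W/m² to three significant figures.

Q̄ ≈ 361 W/m²

cos H₀ = −tan(-34.5°) tan(-0.600°) = -0.0072, H₀ = 1.5780 rad.
Bracket: H₀ sin φ sin δ + cos φ cos δ sin H₀ = 1.5780×-0.56641×-0.01047 + 0.82413×0.99995×0.99997 = 0.009358 + 0.824064 = 0.833422.
Q̄ = (S₀/π) × [bracket] = (1361/π) × 0.833422 = 361.1 W/m².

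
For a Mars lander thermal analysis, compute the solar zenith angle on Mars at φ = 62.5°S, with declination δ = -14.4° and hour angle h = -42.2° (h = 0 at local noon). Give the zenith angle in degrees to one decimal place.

cos θ_z = sin φ sin δ + cos φ cos δ cos h = 0.220591 + 0.331319 = 0.551910.
θ_z = arccos(0.551910) = 56.5°.

θ_z = 56.5°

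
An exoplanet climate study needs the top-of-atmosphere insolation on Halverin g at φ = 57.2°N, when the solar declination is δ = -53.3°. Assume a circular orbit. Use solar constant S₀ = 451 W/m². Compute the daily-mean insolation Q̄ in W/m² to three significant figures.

cos H₀ = −tan(+57.2°) tan(-53.300°) = 2.0818 ≥ 1 ⇒ polar night, H₀ = 0 and Q̄ = 0.

Q̄ ≈ 0.00 W/m²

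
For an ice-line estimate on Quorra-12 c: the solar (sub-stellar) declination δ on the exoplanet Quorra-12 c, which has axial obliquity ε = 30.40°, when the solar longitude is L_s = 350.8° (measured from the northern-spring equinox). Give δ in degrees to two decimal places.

sin δ = sin ε · sin L_s = sin 30.40° × sin 350.8° = -0.080905.
δ = arcsin(-0.080905) = -4.64°.

δ = -4.64°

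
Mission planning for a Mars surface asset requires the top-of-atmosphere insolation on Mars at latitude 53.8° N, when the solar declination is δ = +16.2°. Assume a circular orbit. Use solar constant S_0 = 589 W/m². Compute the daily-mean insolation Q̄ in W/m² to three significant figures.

cos h₀ = −tan(+53.8°) tan(+16.200°) = -0.3970, h₀ = 1.9790 rad.
Bracket: h₀ sin ϕ sin δ + cos ϕ cos δ sin h₀ = 1.9790×0.80696×0.27899 + 0.59061×0.96029×0.91784 = 0.445540 + 0.520559 = 0.966099.
Q̄ = (S_0/π) × [bracket] = (589/π) × 0.966099 = 181.1 W/m².

Q̄ ≈ 181 W/m²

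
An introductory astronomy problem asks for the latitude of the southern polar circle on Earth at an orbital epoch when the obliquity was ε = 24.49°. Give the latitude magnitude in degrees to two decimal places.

The polar circle is the lowest latitude that experiences at least one full rotation of continuous darkness at the northern-summer solstice; it lies at |φ| = 90° − ε = 90° − 24.49° = 65.51°.

65.51°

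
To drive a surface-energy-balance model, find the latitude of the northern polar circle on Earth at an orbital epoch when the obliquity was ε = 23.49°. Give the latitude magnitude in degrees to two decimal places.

66.51°

The polar circle is the lowest latitude that experiences at least one full rotation of continuous daylight at the northern-summer solstice; it lies at |ϕ| = 90° − ε = 90° − 23.49° = 66.51°.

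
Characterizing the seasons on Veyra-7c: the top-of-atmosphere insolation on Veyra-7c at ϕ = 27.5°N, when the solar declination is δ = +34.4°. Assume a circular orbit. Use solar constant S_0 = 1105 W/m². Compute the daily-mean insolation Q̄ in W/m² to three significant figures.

cos h₀ = −tan(+27.5°) tan(+34.400°) = -0.3564, h₀ = 1.9353 rad.
Bracket: h₀ sin ϕ sin δ + cos ϕ cos δ sin h₀ = 1.9353×0.46175×0.56497 + 0.88701×0.82511×0.93432 = 0.504871 + 0.683811 = 1.188682.
Q̄ = (S_0/π) × [bracket] = (1105/π) × 1.188682 = 418.1 W/m².

Q̄ ≈ 418 W/m²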